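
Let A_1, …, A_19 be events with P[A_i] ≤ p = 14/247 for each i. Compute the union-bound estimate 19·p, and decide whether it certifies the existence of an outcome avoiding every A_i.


Union bound: P[∪_{i=1}^{19} A_i] ≤ Σ_i P[A_i] ≤ 19·p = 19·(14/247) = 14/13.
Numerically: 14/13 ≈ 1.07692.
Is 14/13 < 1? NO.
Since the bound 14/13 is ≥ 1, the union bound is uninformative here; it does NOT by itself certify existence.

19·p = 14/13 ≈ 1.07692; existence NOT certified by the union bound.


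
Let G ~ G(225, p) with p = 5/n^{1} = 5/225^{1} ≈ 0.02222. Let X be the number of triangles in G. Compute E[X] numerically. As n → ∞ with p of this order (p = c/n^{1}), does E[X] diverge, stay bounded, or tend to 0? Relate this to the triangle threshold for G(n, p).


Number of potential triangles: C(225, 3) = 1873200.
Each occurs with probability p³ ≈ (0.02222)³ ≈ 1.097394e-05.
By linearity: E[X] = C(225, 3)·p³ ≈ 1873200 · 1.097394e-05 ≈ 20.5564.
Here α = 1, so p = 5/n is exactly at the triangle threshold p ~ 1/n. Asymptotically E[X] → c³/6 = 5³/6 = 125/6 ≈ 20.8333, a bounded constant. In this regime the triangle count is asymptotically Poisson(c³/6).

E[X] ≈ 20.5564; in regime p = Θ(1/n^{1}) E[X] stays bounded (at the triangle threshold p ~ 1/n).


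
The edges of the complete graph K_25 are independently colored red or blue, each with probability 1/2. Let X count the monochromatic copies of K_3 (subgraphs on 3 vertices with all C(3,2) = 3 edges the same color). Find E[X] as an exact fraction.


Let X = Σ_S X_S over the C(25, 3) = 2300 subsets S of size 3, where X_S = 1 if the K_3 on S is monochromatic.
For a fixed S, the K_3 on S has C(3, 2) = 3 edges. P[all 3 edges red] = (1/2)^3, and likewise for blue, so P[monochromatic] = 2·(1/2)^3 = 2^{1 − 3} = 1/4.
By linearity of expectation: E[X] = C(25, 3) · 2^{1 − 3} = 2300 · 1/4 = 575.
Numerically: E[X] ≈ 575.000.

E[X] = C(25,3)·2^(1−C(3,2)) = 575 ≈ 575.000.


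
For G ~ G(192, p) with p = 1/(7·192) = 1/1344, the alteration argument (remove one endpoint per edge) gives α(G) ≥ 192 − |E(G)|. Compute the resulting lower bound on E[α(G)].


E[|E(G)|] = C(192, 2)·p = 18336 · (1/1344) = 191/14.
E[α(G)] ≥ n − E[|E(G)|] = 192 − 191/14 = 2497/14.
Numerically: ≈ 178.35714.
(This is only a lower bound; the true E[α(G)] may be larger.)

E[α(G)] ≥ 2497/14 ≈ 178.35714.


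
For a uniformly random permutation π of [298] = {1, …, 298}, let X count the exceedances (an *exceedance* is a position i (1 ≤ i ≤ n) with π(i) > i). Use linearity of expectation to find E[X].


Write X = Σ_{i=1}^{298} X_i, where X_i = 1_{π(i) > i}.
For each fixed i, π(i) is uniform over {1, …, 298} (marginal of a uniform permutation), so P[π(i) > i] = (n − i)/n. Summing: Σ_{i=1}^{298} (n − i)/n = (0 + 1 + … + 297)/298 = 298(298 − 1)/(2·298) = (298 − 1)/2.
Hence E[X] = Σ_{i=1}^{298} (298 − i)/298 = 297/2 ≈ 148.500.

E[X] = 297/2 = 148.500.


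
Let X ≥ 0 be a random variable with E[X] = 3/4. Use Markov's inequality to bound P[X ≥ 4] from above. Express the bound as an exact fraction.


μ = E[X] = 3/4, a = 4.
Markov: P[X ≥ 4] ≤ μ/a = (3/4)/4 = 3/16.
Numerically: ≈ 0.18750.
(Since a = 4 > μ = 0.75000, the bound 3/16 is < 1 and informative.)

P[X ≥ 4] ≤ 3/16 ≈ 0.18750.


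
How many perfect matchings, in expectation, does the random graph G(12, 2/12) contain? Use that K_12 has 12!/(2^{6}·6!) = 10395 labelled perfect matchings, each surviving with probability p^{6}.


K_12 has 12!/(2^{6}·6!) = 10395 labelled perfect matchings.
For each such perfect matching H, let X_H = 1 if all 6 edges of H are present in G. Then P[X_H = 1] = p^{6} = (1/6)^{6} = 1/46656.
Summing the indicators: E[X] = Σ_H E[X_H] = 10395 · p^{6} = 10395 · 1/46656 = 385/1728.
Numerically: E[X] ≈ 0.2228.

E[X] = 10395 · (1/6)^{6} = 385/1728 ≈ 0.2228.


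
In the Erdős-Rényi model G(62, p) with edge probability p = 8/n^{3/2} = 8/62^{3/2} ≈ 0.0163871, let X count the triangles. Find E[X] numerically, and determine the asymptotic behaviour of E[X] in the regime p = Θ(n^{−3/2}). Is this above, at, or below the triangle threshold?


Number of potential triangles: C(62, 3) = 37820.
Each occurs with probability p³ ≈ (0.0163871)³ ≈ 4.40055404e-06.
By linearity: E[X] = C(62, 3)·p³ ≈ 37820 · 4.40055404e-06 ≈ 0.166429.
Since α = 3/2 > 1, p = c/n^{3/2} = o(1/n) is below the triangle threshold p ~ 1/n. Asymptotically E[X] ~ (c³/6)·n^{3(1−α)} = (8³/6)·n^{-1.5} → 0, so by Markov's inequality G has no triangles w.h.p.

E[X] ≈ 0.166429; in regime p = Θ(1/n^{3/2}) E[X] tends to 0 (below the triangle threshold p ~ 1/n).


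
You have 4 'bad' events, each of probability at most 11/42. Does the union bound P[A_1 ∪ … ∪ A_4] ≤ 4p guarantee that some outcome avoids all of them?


Union bound: P[∪_{i=1}^{4} A_i] ≤ Σ_i P[A_i] ≤ 4·p = 4·(11/42) = 22/21.
Numerically: 22/21 ≈ 1.04762.
Is 22/21 < 1? NO.
Since the bound 22/21 is ≥ 1, the union bound is uninformative here; it does NOT by itself certify existence.

4·p = 22/21 ≈ 1.04762; existence NOT certified by the union bound.


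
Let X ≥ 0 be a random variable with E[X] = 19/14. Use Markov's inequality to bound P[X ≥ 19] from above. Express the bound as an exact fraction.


μ = E[X] = 19/14, a = 19.
Markov: P[X ≥ 19] ≤ μ/a = (19/14)/19 = 1/14.
Numerically: ≈ 0.0714.
(Since a = 19 > μ = 1.3571, the bound 1/14 is < 1 and informative.)

P[X ≥ 19] ≤ 1/14 ≈ 0.0714.


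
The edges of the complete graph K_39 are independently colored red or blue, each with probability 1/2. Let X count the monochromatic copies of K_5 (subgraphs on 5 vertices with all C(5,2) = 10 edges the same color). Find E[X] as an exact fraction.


Let X = Σ_S X_S over the C(39, 5) = 575757 subsets S of size 5, where X_S = 1 if the K_5 on S is monochromatic.
For a fixed S, the K_5 on S has C(5, 2) = 10 edges. P[all 10 edges red] = (1/2)^10, and likewise for blue, so P[monochromatic] = 2·(1/2)^10 = 2^{1 − 10} = 1/512.
Summing: E[X] = C(39, 5) · 2^{1 − 10} = 575757 · 1/512 = 575757/512.
Numerically: E[X] ≈ 1124.52539.

E[X] = C(39,5)·2^(1−C(5,2)) = 575757/512 ≈ 1124.52539.


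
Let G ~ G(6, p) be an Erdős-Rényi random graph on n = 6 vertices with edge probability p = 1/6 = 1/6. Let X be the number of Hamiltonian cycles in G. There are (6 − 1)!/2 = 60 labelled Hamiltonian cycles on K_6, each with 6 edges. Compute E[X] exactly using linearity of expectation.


K_6 has (6 − 1)!/2 = 60 labelled Hamiltonian cycles.
For each such Hamiltonian cycle H, let X_H = 1 if all 6 edges of H are present in G. Then P[X_H = 1] = p^{6} = (1/6)^{6} = 1/46656.
Summing the indicators: E[X] = Σ_H E[X_H] = 60 · p^{6} = 60 · 1/46656 = 5/3888.
Numerically: E[X] ≈ 0.00129.

E[X] = 60 · (1/6)^{6} = 5/3888 ≈ 0.00129.


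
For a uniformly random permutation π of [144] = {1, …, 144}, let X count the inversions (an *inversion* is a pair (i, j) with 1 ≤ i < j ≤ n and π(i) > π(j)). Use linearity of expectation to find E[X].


Write X = Σ X_I over the C(144, 2) = 10296 pairs i < j, with X_I the indicator of one inversion.
There are 10296 indicators.
For each fixed pair i < j, the values π(i) and π(j) are two distinct elements of {1, …, 144} in uniformly random order; by symmetry P[π(i) > π(j)] = 1/2.
By linearity: E[X] = 10296 · (1/2) = C(144, 2) · (1/2) = 10296/2 = 5148 ≈ 5148.0000.

E[X] = 5148 = 5148.0000.


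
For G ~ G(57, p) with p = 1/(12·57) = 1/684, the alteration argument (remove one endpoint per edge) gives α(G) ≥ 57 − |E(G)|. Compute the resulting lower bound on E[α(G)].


E[|E(G)|] = C(57, 2)·p = 1596 · (1/684) = 7/3.
E[α(G)] ≥ n − E[|E(G)|] = 57 − 7/3 = 164/3.
Numerically: ≈ 54.6667.
(This is only a lower bound; the true E[α(G)] may be larger.)

E[α(G)] ≥ 164/3 ≈ 54.6667.


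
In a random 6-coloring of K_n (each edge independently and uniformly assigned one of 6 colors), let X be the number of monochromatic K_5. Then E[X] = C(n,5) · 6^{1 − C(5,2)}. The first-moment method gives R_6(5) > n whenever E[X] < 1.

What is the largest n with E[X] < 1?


We need C(n, 5) · 6^{1 − 10} < 1, i.e. C(n, 5) < 6^{10 − 1} = 10077696.
Check values of n near the boundary:
  n = 65: C(65, 5) = 8259888; 8259888 < 10077696? YES
  n = 66: C(66, 5) = 8936928; 8936928 < 10077696? YES
  n = 67: C(67, 5) = 9657648; 9657648 < 10077696? YES
  n = 68: C(68, 5) = 10424128; 10424128 < 10077696? NO
The largest n with C(n, 5) < 10077696 is n = 67 (where E[X] = 67067/69984 ≈ 0.9583). Hence R_6(5) > 67, i.e. R_6(5) ≥ 68.

Largest n = 67; hence R_6(5) > 67.


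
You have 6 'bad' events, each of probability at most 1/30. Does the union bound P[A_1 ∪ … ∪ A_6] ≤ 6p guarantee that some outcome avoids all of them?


Union bound: P[∪_{i=1}^{6} A_i] ≤ Σ_i P[A_i] ≤ 6·p = 6·(1/30) = 1/5.
Numerically: 1/5 ≈ 0.20000.
Is 1/5 < 1? YES.
Since P[∪ A_i] ≤ 1/5 < 1, the complement has P[∩ A_i^c] ≥ 1 − 1/5 = 4/5 > 0, so some outcome avoids every A_i.

6·p = 1/5 ≈ 0.20000; existence CERTIFIED by the union bound.


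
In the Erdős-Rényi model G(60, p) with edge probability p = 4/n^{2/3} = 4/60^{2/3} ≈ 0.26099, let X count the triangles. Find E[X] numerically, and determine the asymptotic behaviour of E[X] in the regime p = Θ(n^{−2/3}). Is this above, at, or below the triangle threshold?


Number of potential triangles: C(60, 3) = 34220.
Each occurs with probability p³ ≈ (0.26099)³ ≈ 1.7777778e-02.
By linearity: E[X] = C(60, 3)·p³ ≈ 34220 · 1.7777778e-02 ≈ 608.35556.
Since α = 2/3 < 1, p = c/n^{2/3} ≫ 1/n is above the triangle threshold p ~ 1/n. Asymptotically E[X] ~ (c³/6)·n^{3(1−α)} = (4³/6)·n^{1} → ∞; triangles are abundant w.h.p.

E[X] ≈ 608.35556; in regime p = Θ(1/n^{2/3}) E[X] diverges (above the triangle threshold p ~ 1/n).


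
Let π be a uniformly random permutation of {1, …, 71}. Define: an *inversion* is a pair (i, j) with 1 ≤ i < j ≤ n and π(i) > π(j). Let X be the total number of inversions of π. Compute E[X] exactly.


Write X = Σ X_I over the C(71, 2) = 2485 pairs i < j, with X_I the indicator of one inversion.
There are 2485 indicators.
For each fixed pair i < j, the values π(i) and π(j) are two distinct elements of {1, …, 71} in uniformly random order; by symmetry P[π(i) > π(j)] = 1/2.
By linearity: E[X] = 2485 · (1/2) = C(71, 2) · (1/2) = 2485/2 = 2485/2 ≈ 1242.50000.

E[X] = 2485/2 = 1242.50000.


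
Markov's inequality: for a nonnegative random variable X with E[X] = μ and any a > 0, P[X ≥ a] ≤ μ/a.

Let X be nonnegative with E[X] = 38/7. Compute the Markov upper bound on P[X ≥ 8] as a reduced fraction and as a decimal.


μ = E[X] = 38/7, a = 8.
Markov: P[X ≥ 8] ≤ μ/a = (38/7)/8 = 19/28.
Numerically: ≈ 0.6786.
(Since a = 8 > μ = 5.4286, the bound 19/28 is < 1 and informative.)

P[X ≥ 8] ≤ 19/28 ≈ 0.6786.


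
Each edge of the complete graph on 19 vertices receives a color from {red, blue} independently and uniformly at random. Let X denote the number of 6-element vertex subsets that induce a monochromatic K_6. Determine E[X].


Let X = Σ_S X_S over the C(19, 6) = 27132 subsets S of size 6, where X_S = 1 if the K_6 on S is monochromatic.
For a fixed S, the K_6 on S has C(6, 2) = 15 edges. P[all 15 edges red] = (1/2)^15, and likewise for blue, so P[monochromatic] = 2·(1/2)^15 = 2^{1 − 15} = 1/16384.
By linearity: E[X] = C(19, 6) · 2^{1 − 15} = 27132 · 1/16384 = 6783/4096.
Numerically: E[X] ≈ 1.656.

E[X] = C(19,6)·2^(1−C(6,2)) = 6783/4096 ≈ 1.656.


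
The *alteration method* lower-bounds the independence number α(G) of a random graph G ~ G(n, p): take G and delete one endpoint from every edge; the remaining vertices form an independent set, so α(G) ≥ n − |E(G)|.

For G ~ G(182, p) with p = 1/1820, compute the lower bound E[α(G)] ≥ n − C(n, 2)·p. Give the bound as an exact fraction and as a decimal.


E[|E(G)|] = C(182, 2)·p = 16471 · (1/1820) = 181/20.
E[α(G)] ≥ n − E[|E(G)|] = 182 − 181/20 = 3459/20.
Numerically: ≈ 172.95000.
(This is only a lower bound; the true E[α(G)] may be larger.)

E[α(G)] ≥ 3459/20 ≈ 172.95000.


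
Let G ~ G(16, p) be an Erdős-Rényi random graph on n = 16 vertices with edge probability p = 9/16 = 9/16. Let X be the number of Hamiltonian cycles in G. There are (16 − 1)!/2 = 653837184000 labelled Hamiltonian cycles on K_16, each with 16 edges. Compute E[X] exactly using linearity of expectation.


K_16 has (16 − 1)!/2 = 653837184000 labelled Hamiltonian cycles.
For each such Hamiltonian cycle H, let X_H = 1 if all 16 edges of H are present in G. Then P[X_H = 1] = p^{16} = (9/16)^{16} = 1853020188851841/18446744073709551616.
By linearity: E[X] = Σ_H E[X_H] = 653837184000 · p^{16} = 653837184000 · 1853020188851841/18446744073709551616 = 1183177248216831945952875/18014398509481984.
Numerically: E[X] ≈ 6.56795e+07.

E[X] = 653837184000 · (9/16)^{16} = 1183177248216831945952875/18014398509481984 ≈ 6.56795e+07.


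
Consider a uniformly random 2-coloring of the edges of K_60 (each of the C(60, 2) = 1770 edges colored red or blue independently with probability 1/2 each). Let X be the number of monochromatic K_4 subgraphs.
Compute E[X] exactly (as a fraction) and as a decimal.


Let X = Σ_S X_S over the C(60, 4) = 487635 subsets S of size 4, where X_S = 1 if the K_4 on S is monochromatic.
For a fixed S, the K_4 on S has C(4, 2) = 6 edges. P[all 6 edges red] = (1/2)^6, and likewise for blue, so P[monochromatic] = 2·(1/2)^6 = 2^{1 − 6} = 1/32.
Summing: E[X] = C(60, 4) · 2^{1 − 6} = 487635 · 1/32 = 487635/32.
Numerically: E[X] ≈ 15238.59375.

E[X] = C(60,4)·2^(1−C(4,2)) = 487635/32 ≈ 15238.59375.


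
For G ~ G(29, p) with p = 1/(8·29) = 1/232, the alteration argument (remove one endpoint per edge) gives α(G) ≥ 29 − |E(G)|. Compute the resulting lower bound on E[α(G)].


E[|E(G)|] = C(29, 2)·p = 406 · (1/232) = 7/4.
E[α(G)] ≥ n − E[|E(G)|] = 29 − 7/4 = 109/4.
Numerically: ≈ 27.250000.
(This is only a lower bound; the true E[α(G)] may be larger.)

E[α(G)] ≥ 109/4 ≈ 27.250000.


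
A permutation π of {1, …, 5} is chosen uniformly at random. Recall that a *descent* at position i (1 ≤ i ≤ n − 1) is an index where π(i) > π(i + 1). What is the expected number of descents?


Write X = Σ X_I over i = 1, …, 4, with X_I the indicator of one descent.
There are 4 indicators.
For each fixed i, the pair (π(i), π(i+1)) is a uniformly random ordered pair of distinct values from {1, …, 5}; by symmetry P[π(i) > π(i+1)] = 1/2.
By linearity: E[X] = 4 · (1/2) = (5 − 1) · (1/2) = 2 ≈ 2.000000.

E[X] = 2 = 2.000000.


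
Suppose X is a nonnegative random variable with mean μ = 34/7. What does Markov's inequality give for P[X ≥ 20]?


μ = E[X] = 34/7, a = 20.
Markov: P[X ≥ 20] ≤ μ/a = (34/7)/20 = 17/70.
Numerically: ≈ 0.24286.
(Since a = 20 > μ = 4.85714, the bound 17/70 is < 1 and informative.)

P[X ≥ 20] ≤ 17/70 ≈ 0.24286.


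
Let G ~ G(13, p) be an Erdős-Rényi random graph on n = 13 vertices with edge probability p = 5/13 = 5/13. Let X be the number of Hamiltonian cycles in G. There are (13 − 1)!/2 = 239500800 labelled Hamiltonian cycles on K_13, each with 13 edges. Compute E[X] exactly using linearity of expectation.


K_13 has (13 − 1)!/2 = 239500800 labelled Hamiltonian cycles.
For each such Hamiltonian cycle H, let X_H = 1 if all 13 edges of H are present in G. Then P[X_H = 1] = p^{13} = (5/13)^{13} = 1220703125/302875106592253.
By linearity: E[X] = Σ_H E[X_H] = 239500800 · p^{13} = 239500800 · 1220703125/302875106592253 = 292359375000000000/302875106592253.
Numerically: E[X] ≈ 965.28.

E[X] = 239500800 · (5/13)^{13} = 292359375000000000/302875106592253 ≈ 965.28.


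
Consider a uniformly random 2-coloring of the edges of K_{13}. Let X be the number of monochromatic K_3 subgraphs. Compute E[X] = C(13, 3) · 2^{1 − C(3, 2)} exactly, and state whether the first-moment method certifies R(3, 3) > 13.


E[X] = C(13, 3) · 2^{1 − 3} = 286 · 2^{−2} = 286/4.
As a reduced fraction: E[X] = 143/2 ≈ 71.5000.
Is E[X] < 1? NO.
Since E[X] ≥ 1, the first-moment bound is inconclusive at n = 13; it does NOT by itself certify R(3, 3) > 13.

E[X] = 143/2 ≈ 71.5000; E[X] ≥ 1; first-moment method inconclusive here.


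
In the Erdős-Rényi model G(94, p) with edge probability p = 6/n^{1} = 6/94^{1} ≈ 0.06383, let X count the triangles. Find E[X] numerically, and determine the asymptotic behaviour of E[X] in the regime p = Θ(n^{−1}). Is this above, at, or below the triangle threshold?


Number of potential triangles: C(94, 3) = 134044.
Each occurs with probability p³ ≈ (0.06383)³ ≈ 2.6005798e-04.
By linearity: E[X] = C(94, 3)·p³ ≈ 134044 · 2.6005798e-04 ≈ 34.85921.
Here α = 1, so p = 6/n is exactly at the triangle threshold p ~ 1/n. Asymptotically E[X] → c³/6 = 6³/6 = 36 ≈ 36.00000, a bounded constant. In this regime the triangle count is asymptotically Poisson(c³/6).

E[X] ≈ 34.85921; in regime p = Θ(1/n^{1}) E[X] stays bounded (at the triangle threshold p ~ 1/n).


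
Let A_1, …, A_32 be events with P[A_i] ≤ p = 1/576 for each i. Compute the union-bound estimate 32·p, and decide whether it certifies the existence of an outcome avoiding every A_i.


Union bound: P[∪_{i=1}^{32} A_i] ≤ Σ_i P[A_i] ≤ 32·p = 32·(1/576) = 1/18.
Numerically: 1/18 ≈ 0.0555556.
Is 1/18 < 1? YES.
Since P[∪ A_i] ≤ 1/18 < 1, the complement has P[∩ A_i^c] ≥ 1 − 1/18 = 17/18 > 0, so some outcome avoids every A_i.

32·p = 1/18 ≈ 0.0555556; existence CERTIFIED by the union bound.


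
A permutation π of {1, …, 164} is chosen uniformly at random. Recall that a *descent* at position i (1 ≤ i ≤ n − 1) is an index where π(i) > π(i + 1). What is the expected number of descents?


Write X = Σ X_I over i = 1, …, 163, with X_I the indicator of one descent.
There are 163 indicators.
For each fixed i, the pair (π(i), π(i+1)) is a uniformly random ordered pair of distinct values from {1, …, 164}; by symmetry P[π(i) > π(i+1)] = 1/2.
By linearity: E[X] = 163 · (1/2) = (164 − 1) · (1/2) = 163/2 ≈ 81.500000.

E[X] = 163/2 = 81.500000.


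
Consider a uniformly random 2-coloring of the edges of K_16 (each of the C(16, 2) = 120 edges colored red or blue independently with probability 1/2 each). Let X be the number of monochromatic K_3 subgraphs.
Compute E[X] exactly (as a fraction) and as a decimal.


Let X = Σ_S X_S over the C(16, 3) = 560 subsets S of size 3, where X_S = 1 if the K_3 on S is monochromatic.
For a fixed S, the K_3 on S has C(3, 2) = 3 edges. P[all 3 edges red] = (1/2)^3, and likewise for blue, so P[monochromatic] = 2·(1/2)^3 = 2^{1 − 3} = 1/4.
By linearity of expectation: E[X] = C(16, 3) · 2^{1 − 3} = 560 · 1/4 = 140.
Numerically: E[X] ≈ 140.000.

E[X] = C(16,3)·2^(1−C(3,2)) = 140 ≈ 140.000.


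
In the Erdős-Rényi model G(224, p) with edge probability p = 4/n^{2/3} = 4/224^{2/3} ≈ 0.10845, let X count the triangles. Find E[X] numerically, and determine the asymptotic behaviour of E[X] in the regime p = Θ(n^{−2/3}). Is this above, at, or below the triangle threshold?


Number of potential triangles: C(224, 3) = 1848224.
Each occurs with probability p³ ≈ (0.10845)³ ≈ 1.2755102e-03.
By linearity: E[X] = C(224, 3)·p³ ≈ 1848224 · 1.2755102e-03 ≈ 2357.42857.
Since α = 2/3 < 1, p = c/n^{2/3} ≫ 1/n is above the triangle threshold p ~ 1/n. Asymptotically E[X] ~ (c³/6)·n^{3(1−α)} = (4³/6)·n^{1} → ∞; triangles are abundant w.h.p.

E[X] ≈ 2357.42857; in regime p = Θ(1/n^{2/3}) E[X] diverges (above the triangle threshold p ~ 1/n).


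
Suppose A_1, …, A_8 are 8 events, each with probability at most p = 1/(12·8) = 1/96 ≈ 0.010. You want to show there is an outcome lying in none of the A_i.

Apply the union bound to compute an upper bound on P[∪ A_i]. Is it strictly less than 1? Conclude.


Union bound: P[∪_{i=1}^{8} A_i] ≤ Σ_i P[A_i] ≤ 8·p = 8·(1/96) = 1/12.
Numerically: 1/12 ≈ 0.083.
Is 1/12 < 1? YES.
Since P[∪ A_i] ≤ 1/12 < 1, the complement has P[∩ A_i^c] ≥ 1 − 1/12 = 11/12 > 0, so some outcome avoids every A_i.

8·p = 1/12 ≈ 0.083; existence CERTIFIED by the union bound.


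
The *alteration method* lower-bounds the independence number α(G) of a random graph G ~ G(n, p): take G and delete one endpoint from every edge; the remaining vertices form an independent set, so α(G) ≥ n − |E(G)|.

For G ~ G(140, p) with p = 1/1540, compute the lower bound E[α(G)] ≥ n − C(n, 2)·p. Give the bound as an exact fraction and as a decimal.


E[|E(G)|] = C(140, 2)·p = 9730 · (1/1540) = 139/22.
E[α(G)] ≥ n − E[|E(G)|] = 140 − 139/22 = 2941/22.
Numerically: ≈ 133.681818.
(This is only a lower bound; the true E[α(G)] may be larger.)

E[α(G)] ≥ 2941/22 ≈ 133.681818.


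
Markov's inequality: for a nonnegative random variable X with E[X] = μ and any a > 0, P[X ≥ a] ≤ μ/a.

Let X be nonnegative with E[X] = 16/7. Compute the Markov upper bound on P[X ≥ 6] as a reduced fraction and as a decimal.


μ = E[X] = 16/7, a = 6.
Markov: P[X ≥ 6] ≤ μ/a = (16/7)/6 = 8/21.
Numerically: ≈ 0.380952.
(Since a = 6 > μ = 2.285714, the bound 8/21 is < 1 and informative.)

P[X ≥ 6] ≤ 8/21 ≈ 0.380952.


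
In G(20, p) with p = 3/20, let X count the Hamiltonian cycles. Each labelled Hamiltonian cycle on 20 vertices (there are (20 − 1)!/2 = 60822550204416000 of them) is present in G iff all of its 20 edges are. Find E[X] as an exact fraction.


K_20 has (20 − 1)!/2 = 60822550204416000 labelled Hamiltonian cycles.
For each such Hamiltonian cycle H, let X_H = 1 if all 20 edges of H are present in G. Then P[X_H = 1] = p^{20} = (3/20)^{20} = 3486784401/104857600000000000000000000.
By linearity: E[X] = Σ_H E[X_H] = 60822550204416000 · p^{20} = 60822550204416000 · 3486784401/104857600000000000000000000 = 51776152168407487821/25600000000000000000.
Numerically: E[X] ≈ 2.0225.

E[X] = 60822550204416000 · (3/20)^{20} = 51776152168407487821/25600000000000000000 ≈ 2.0225.


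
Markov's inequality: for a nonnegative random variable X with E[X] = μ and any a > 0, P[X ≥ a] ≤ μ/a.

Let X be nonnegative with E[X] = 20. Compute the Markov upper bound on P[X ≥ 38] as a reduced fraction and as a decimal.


μ = E[X] = 20, a = 38.
Markov: P[X ≥ 38] ≤ μ/a = (20)/38 = 10/19.
Numerically: ≈ 0.526.
(Since a = 38 > μ = 20.000, the bound 10/19 is < 1 and informative.)

P[X ≥ 38] ≤ 10/19 ≈ 0.526.


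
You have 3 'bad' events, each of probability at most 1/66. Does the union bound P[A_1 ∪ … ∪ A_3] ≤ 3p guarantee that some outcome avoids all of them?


Union bound: P[∪_{i=1}^{3} A_i] ≤ Σ_i P[A_i] ≤ 3·p = 3·(1/66) = 1/22.
Numerically: 1/22 ≈ 0.0455.
Is 1/22 < 1? YES.
Since P[∪ A_i] ≤ 1/22 < 1, the complement has P[∩ A_i^c] ≥ 1 − 1/22 = 21/22 > 0, so some outcome avoids every A_i.

3·p = 1/22 ≈ 0.0455; existence CERTIFIED by the union bound.


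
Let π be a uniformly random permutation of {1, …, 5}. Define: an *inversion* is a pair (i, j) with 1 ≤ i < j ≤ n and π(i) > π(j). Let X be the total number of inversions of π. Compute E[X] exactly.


Write X = Σ X_I over the C(5, 2) = 10 pairs i < j, with X_I the indicator of one inversion.
There are 10 indicators.
For each fixed pair i < j, the values π(i) and π(j) are two distinct elements of {1, …, 5} in uniformly random order; by symmetry P[π(i) > π(j)] = 1/2.
By linearity: E[X] = 10 · (1/2) = C(5, 2) · (1/2) = 10/2 = 5 ≈ 5.000.

E[X] = 5 = 5.000.


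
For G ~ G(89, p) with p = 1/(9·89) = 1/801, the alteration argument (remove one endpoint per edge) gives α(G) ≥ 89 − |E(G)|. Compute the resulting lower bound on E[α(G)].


E[|E(G)|] = C(89, 2)·p = 3916 · (1/801) = 44/9.
E[α(G)] ≥ n − E[|E(G)|] = 89 − 44/9 = 757/9.
Numerically: ≈ 84.111111.
(This is only a lower bound; the true E[α(G)] may be larger.)

E[α(G)] ≥ 757/9 ≈ 84.111111.


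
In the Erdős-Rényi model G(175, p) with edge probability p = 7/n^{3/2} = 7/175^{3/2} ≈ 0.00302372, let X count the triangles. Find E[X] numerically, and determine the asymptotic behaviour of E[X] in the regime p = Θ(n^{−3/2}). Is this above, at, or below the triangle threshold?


Number of potential triangles: C(175, 3) = 877975.
Each occurs with probability p³ ≈ (0.00302372)³ ≈ 2.76454015e-08.
By linearity: E[X] = C(175, 3)·p³ ≈ 877975 · 2.76454015e-08 ≈ 0.024272.
Since α = 3/2 > 1, p = c/n^{3/2} = o(1/n) is below the triangle threshold p ~ 1/n. Asymptotically E[X] ~ (c³/6)·n^{3(1−α)} = (7³/6)·n^{-1.5} → 0, so by Markov's inequality G has no triangles w.h.p.

E[X] ≈ 0.024272; in regime p = Θ(1/n^{3/2}) E[X] tends to 0 (below the triangle threshold p ~ 1/n).


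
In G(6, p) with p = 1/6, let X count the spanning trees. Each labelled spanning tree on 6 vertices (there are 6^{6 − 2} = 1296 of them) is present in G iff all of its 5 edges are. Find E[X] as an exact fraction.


K_6 has 6^{6 − 2} = 1296 labelled spanning trees.
For each such spanning tree H, let X_H = 1 if all 5 edges of H are present in G. Then P[X_H = 1] = p^{5} = (1/6)^{5} = 1/7776.
By linearity: E[X] = Σ_H E[X_H] = 1296 · p^{5} = 1296 · 1/7776 = 1/6.
Numerically: E[X] ≈ 0.166667.

E[X] = 1296 · (1/6)^{5} = 1/6 ≈ 0.166667.


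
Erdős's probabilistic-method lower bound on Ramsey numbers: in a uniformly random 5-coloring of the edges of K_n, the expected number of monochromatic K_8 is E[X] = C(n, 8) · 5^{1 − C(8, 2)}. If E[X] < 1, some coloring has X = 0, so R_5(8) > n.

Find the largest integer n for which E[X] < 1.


We need C(n, 8) · 5^{1 − 28} < 1, i.e. C(n, 8) < 5^{28 − 1} = 7450580596923828125.
Check values of n near the boundary:
  n = 858: C(858, 8) = 7049584530256467771; 7049584530256467771 < 7450580596923828125? YES
  n = 859: C(859, 8) = 7115855595170747139; 7115855595170747139 < 7450580596923828125? YES
  n = 860: C(860, 8) = 7182671140665308145; 7182671140665308145 < 7450580596923828125? YES
  n = 861: C(861, 8) = 7250034996615275865; 7250034996615275865 < 7450580596923828125? YES
  n = 862: C(862, 8) = 7317951015318931845; 7317951015318931845 < 7450580596923828125? YES
  n = 863: C(863, 8) = 7386423071602617757; 7386423071602617757 < 7450580596923828125? YES
  n = 864: C(864, 8) = 7455455062926006708; 7455455062926006708 < 7450580596923828125? NO
  n = 865: C(865, 8) = 7525050909487743060; 7525050909487743060 < 7450580596923828125? NO
The largest n with C(n, 8) < 7450580596923828125 is n = 863 (where E[X] = 7386423071602617757/7450580596923828125 ≈ 0.9913889). Hence R_5(8) > 863, i.e. R_5(8) ≥ 864.

Largest n = 863; hence R_5(8) > 863.


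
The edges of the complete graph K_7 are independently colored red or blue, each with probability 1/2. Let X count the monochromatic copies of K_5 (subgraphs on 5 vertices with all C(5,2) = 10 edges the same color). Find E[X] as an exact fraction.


Let X = Σ_S X_S over the C(7, 5) = 21 subsets S of size 5, where X_S = 1 if the K_5 on S is monochromatic.
For a fixed S, the K_5 on S has C(5, 2) = 10 edges. P[all 10 edges red] = (1/2)^10, and likewise for blue, so P[monochromatic] = 2·(1/2)^10 = 2^{1 − 10} = 1/512.
By linearity of expectation: E[X] = C(7, 5) · 2^{1 − 10} = 21 · 1/512 = 21/512.
Numerically: E[X] ≈ 0.04102.

E[X] = C(7,5)·2^(1−C(5,2)) = 21/512 ≈ 0.04102.


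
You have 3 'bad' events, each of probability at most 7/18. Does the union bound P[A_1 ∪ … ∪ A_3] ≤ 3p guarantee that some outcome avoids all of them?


Union bound: P[∪_{i=1}^{3} A_i] ≤ Σ_i P[A_i] ≤ 3·p = 3·(7/18) = 7/6.
Numerically: 7/6 ≈ 1.1667.
Is 7/6 < 1? NO.
Since the bound 7/6 is ≥ 1, the union bound is uninformative here; it does NOT by itself certify existence.

3·p = 7/6 ≈ 1.1667; existence NOT certified by the union bound.


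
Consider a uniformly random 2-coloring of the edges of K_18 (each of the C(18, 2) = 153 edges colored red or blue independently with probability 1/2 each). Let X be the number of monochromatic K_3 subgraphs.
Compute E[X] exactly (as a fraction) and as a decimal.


Let X = Σ_S X_S over the C(18, 3) = 816 subsets S of size 3, where X_S = 1 if the K_3 on S is monochromatic.
For a fixed S, the K_3 on S has C(3, 2) = 3 edges. P[all 3 edges red] = (1/2)^3, and likewise for blue, so P[monochromatic] = 2·(1/2)^3 = 2^{1 − 3} = 1/4.
Summing: E[X] = C(18, 3) · 2^{1 − 3} = 816 · 1/4 = 204.
Numerically: E[X] ≈ 204.000.

E[X] = C(18,3)·2^(1−C(3,2)) = 204 ≈ 204.000.


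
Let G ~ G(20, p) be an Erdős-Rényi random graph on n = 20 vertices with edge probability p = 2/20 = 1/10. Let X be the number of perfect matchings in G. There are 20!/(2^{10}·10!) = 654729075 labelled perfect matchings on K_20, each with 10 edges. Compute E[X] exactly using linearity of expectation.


K_20 has 20!/(2^{10}·10!) = 654729075 labelled perfect matchings.
For each such perfect matching H, let X_H = 1 if all 10 edges of H are present in G. Then P[X_H = 1] = p^{10} = (1/10)^{10} = 1/10000000000.
By linearity of expectation: E[X] = Σ_H E[X_H] = 654729075 · p^{10} = 654729075 · 1/10000000000 = 26189163/400000000.
Numerically: E[X] ≈ 0.065473.

E[X] = 654729075 · (1/10)^{10} = 26189163/400000000 ≈ 0.065473.


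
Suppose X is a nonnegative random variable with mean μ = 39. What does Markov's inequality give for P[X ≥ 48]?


μ = E[X] = 39, a = 48.
Markov: P[X ≥ 48] ≤ μ/a = (39)/48 = 13/16.
Numerically: ≈ 0.812.
(Since a = 48 > μ = 39.000, the bound 13/16 is < 1 and informative.)

P[X ≥ 48] ≤ 13/16 ≈ 0.812.


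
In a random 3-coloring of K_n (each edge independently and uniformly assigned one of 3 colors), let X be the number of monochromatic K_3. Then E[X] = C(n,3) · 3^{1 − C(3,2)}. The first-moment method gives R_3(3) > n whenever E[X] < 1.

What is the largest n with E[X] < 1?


We need C(n, 3) · 3^{1 − 3} < 1, i.e. C(n, 3) < 3^{3 − 1} = 9.
Check values of n near the boundary:
  n = 3: C(3, 3) = 1; 1 < 9? YES
  n = 4: C(4, 3) = 4; 4 < 9? YES
  n = 5: C(5, 3) = 10; 10 < 9? NO
The largest n with C(n, 3) < 9 is n = 4 (where E[X] = 4/9 ≈ 0.4444444). Hence R_3(3) > 4, i.e. R_3(3) ≥ 5.

Largest n = 4; hence R_3(3) > 4.


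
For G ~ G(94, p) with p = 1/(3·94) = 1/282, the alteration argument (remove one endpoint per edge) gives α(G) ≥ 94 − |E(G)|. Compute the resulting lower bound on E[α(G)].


E[|E(G)|] = C(94, 2)·p = 4371 · (1/282) = 31/2.
E[α(G)] ≥ n − E[|E(G)|] = 94 − 31/2 = 157/2.
Numerically: ≈ 78.500.
(This is only a lower bound; the true E[α(G)] may be larger.)

E[α(G)] ≥ 157/2 ≈ 78.500.


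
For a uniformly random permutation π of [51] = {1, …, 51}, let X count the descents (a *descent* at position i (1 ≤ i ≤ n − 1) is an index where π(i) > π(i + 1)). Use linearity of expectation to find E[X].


Write X = Σ X_I over i = 1, …, 50, with X_I the indicator of one descent.
There are 50 indicators.
For each fixed i, the pair (π(i), π(i+1)) is a uniformly random ordered pair of distinct values from {1, …, 51}; by symmetry P[π(i) > π(i+1)] = 1/2.
By linearity: E[X] = 50 · (1/2) = (51 − 1) · (1/2) = 25 ≈ 25.000.

E[X] = 25 = 25.000.


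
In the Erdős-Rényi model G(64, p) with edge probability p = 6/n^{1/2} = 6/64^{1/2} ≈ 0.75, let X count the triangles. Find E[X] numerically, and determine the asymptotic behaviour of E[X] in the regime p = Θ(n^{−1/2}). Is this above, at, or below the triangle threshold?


Number of potential triangles: C(64, 3) = 41664.
Each occurs with probability p³ ≈ (0.75)³ ≈ 4.21875000e-01.
By linearity: E[X] = C(64, 3)·p³ ≈ 41664 · 4.21875000e-01 ≈ 17577.000000.
Since α = 1/2 < 1, p = c/n^{1/2} ≫ 1/n is above the triangle threshold p ~ 1/n. Asymptotically E[X] ~ (c³/6)·n^{3(1−α)} = (6³/6)·n^{1.5} → ∞; triangles are abundant w.h.p.

E[X] ≈ 17577.000000; in regime p = Θ(1/n^{1/2}) E[X] diverges (above the triangle threshold p ~ 1/n).


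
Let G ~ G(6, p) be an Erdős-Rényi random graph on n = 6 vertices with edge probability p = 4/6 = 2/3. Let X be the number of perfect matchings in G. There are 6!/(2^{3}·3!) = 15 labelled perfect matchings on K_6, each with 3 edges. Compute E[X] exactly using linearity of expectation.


K_6 has 6!/(2^{3}·3!) = 15 labelled perfect matchings.
For each such perfect matching H, let X_H = 1 if all 3 edges of H are present in G. Then P[X_H = 1] = p^{3} = (2/3)^{3} = 8/27.
By linearity of expectation: E[X] = Σ_H E[X_H] = 15 · p^{3} = 15 · 8/27 = 40/9.
Numerically: E[X] ≈ 4.44444.

E[X] = 15 · (2/3)^{3} = 40/9 ≈ 4.44444.


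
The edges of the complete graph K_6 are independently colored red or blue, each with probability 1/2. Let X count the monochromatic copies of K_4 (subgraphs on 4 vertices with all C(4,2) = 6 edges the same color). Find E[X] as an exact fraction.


Let X = Σ_S X_S over the C(6, 4) = 15 subsets S of size 4, where X_S = 1 if the K_4 on S is monochromatic.
For a fixed S, the K_4 on S has C(4, 2) = 6 edges. P[all 6 edges red] = (1/2)^6, and likewise for blue, so P[monochromatic] = 2·(1/2)^6 = 2^{1 − 6} = 1/32.
Summing: E[X] = C(6, 4) · 2^{1 − 6} = 15 · 1/32 = 15/32.
Numerically: E[X] ≈ 0.46875.

E[X] = C(6,4)·2^(1−C(4,2)) = 15/32 ≈ 0.46875.


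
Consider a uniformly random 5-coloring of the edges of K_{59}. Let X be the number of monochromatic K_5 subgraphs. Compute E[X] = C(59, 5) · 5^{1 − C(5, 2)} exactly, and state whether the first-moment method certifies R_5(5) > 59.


E[X] = C(59, 5) · 5^{1 − 10} = 5006386 · 5^{−9} = 5006386/1953125.
As a reduced fraction: E[X] = 5006386/1953125 ≈ 2.5633.
Is E[X] < 1? NO.
Since E[X] ≥ 1, the first-moment bound is inconclusive at n = 59; it does NOT by itself certify R_5(5) > 59.

E[X] = 5006386/1953125 ≈ 2.5633; E[X] ≥ 1; first-moment method inconclusive here.


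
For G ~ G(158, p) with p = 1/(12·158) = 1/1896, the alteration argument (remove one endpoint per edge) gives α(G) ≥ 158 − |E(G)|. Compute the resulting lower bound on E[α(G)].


E[|E(G)|] = C(158, 2)·p = 12403 · (1/1896) = 157/24.
E[α(G)] ≥ n − E[|E(G)|] = 158 − 157/24 = 3635/24.
Numerically: ≈ 151.458333.
(This is only a lower bound; the true E[α(G)] may be larger.)

E[α(G)] ≥ 3635/24 ≈ 151.458333.


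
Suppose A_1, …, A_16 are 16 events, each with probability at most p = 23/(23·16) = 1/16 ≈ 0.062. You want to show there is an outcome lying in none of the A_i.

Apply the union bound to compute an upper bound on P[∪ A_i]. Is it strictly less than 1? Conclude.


Union bound: P[∪_{i=1}^{16} A_i] ≤ Σ_i P[A_i] ≤ 16·p = 16·(1/16) = 1.
Numerically: 1 ≈ 1.000.
Is 1 < 1? NO.
Since the bound 1 is ≥ 1, the union bound is uninformative here; it does NOT by itself certify existence.

16·p = 1 ≈ 1.000; existence NOT certified by the union bound.


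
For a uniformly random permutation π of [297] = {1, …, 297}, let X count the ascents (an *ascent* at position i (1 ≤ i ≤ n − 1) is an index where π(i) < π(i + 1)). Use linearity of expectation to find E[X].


Write X = Σ X_I over i = 1, …, 296, with X_I the indicator of one ascent.
There are 296 indicators.
For each fixed i, the pair (π(i), π(i+1)) is a uniformly random ordered pair of distinct values from {1, …, 297}; by symmetry P[π(i) < π(i+1)] = 1/2.
By linearity: E[X] = 296 · (1/2) = (297 − 1) · (1/2) = 148 ≈ 148.0000.

E[X] = 148 = 148.0000.


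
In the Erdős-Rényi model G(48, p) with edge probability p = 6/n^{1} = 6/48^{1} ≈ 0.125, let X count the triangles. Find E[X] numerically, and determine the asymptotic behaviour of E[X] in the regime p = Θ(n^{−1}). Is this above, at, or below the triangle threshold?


Number of potential triangles: C(48, 3) = 17296.
Each occurs with probability p³ ≈ (0.125)³ ≈ 1.9531250e-03.
By linearity: E[X] = C(48, 3)·p³ ≈ 17296 · 1.9531250e-03 ≈ 33.78125.
Here α = 1, so p = 6/n is exactly at the triangle threshold p ~ 1/n. Asymptotically E[X] → c³/6 = 6³/6 = 36 ≈ 36.00000, a bounded constant. In this regime the triangle count is asymptotically Poisson(c³/6).

E[X] ≈ 33.78125; in regime p = Θ(1/n^{1}) E[X] stays bounded (at the triangle threshold p ~ 1/n).


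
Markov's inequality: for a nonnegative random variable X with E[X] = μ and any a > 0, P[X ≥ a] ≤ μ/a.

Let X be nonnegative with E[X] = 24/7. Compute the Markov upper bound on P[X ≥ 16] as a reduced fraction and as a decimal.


μ = E[X] = 24/7, a = 16.
Markov: P[X ≥ 16] ≤ μ/a = (24/7)/16 = 3/14.
Numerically: ≈ 0.214286.
(Since a = 16 > μ = 3.428571, the bound 3/14 is < 1 and informative.)

P[X ≥ 16] ≤ 3/14 ≈ 0.214286.


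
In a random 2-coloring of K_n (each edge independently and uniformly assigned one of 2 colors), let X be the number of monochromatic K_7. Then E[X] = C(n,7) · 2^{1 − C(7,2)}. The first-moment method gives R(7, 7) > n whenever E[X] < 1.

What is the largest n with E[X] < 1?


We need C(n, 7) · 2^{1 − 21} < 1, i.e. C(n, 7) < 2^{21 − 1} = 1048576.
Check values of n near the boundary:
  n = 22: C(22, 7) = 170544; 170544 < 1048576? YES
  n = 23: C(23, 7) = 245157; 245157 < 1048576? YES
  n = 24: C(24, 7) = 346104; 346104 < 1048576? YES
  n = 25: C(25, 7) = 480700; 480700 < 1048576? YES
  n = 26: C(26, 7) = 657800; 657800 < 1048576? YES
  n = 27: C(27, 7) = 888030; 888030 < 1048576? YES
  n = 28: C(28, 7) = 1184040; 1184040 < 1048576? NO
  n = 29: C(29, 7) = 1560780; 1560780 < 1048576? NO
  n = 30: C(30, 7) = 2035800; 2035800 < 1048576? NO
The largest n with C(n, 7) < 1048576 is n = 27 (where E[X] = 444015/524288 ≈ 0.846891). Hence R(7, 7) > 27, i.e. R(7, 7) ≥ 28.

Largest n = 27; hence R(7, 7) > 27.


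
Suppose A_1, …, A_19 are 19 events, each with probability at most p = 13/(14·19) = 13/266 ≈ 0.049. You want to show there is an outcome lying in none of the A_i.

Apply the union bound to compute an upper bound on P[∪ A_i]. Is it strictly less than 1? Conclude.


Union bound: P[∪_{i=1}^{19} A_i] ≤ Σ_i P[A_i] ≤ 19·p = 19·(13/266) = 13/14.
Numerically: 13/14 ≈ 0.929.
Is 13/14 < 1? YES.
Since P[∪ A_i] ≤ 13/14 < 1, the complement has P[∩ A_i^c] ≥ 1 − 13/14 = 1/14 > 0, so some outcome avoids every A_i.

19·p = 13/14 ≈ 0.929; existence CERTIFIED by the union bound.


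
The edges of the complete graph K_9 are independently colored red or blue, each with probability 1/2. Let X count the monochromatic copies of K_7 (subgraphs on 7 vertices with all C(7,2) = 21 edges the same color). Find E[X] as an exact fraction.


Let X = Σ_S X_S over the C(9, 7) = 36 subsets S of size 7, where X_S = 1 if the K_7 on S is monochromatic.
For a fixed S, the K_7 on S has C(7, 2) = 21 edges. P[all 21 edges red] = (1/2)^21, and likewise for blue, so P[monochromatic] = 2·(1/2)^21 = 2^{1 − 21} = 1/1048576.
Summing: E[X] = C(9, 7) · 2^{1 − 21} = 36 · 1/1048576 = 9/262144.
Numerically: E[X] ≈ 0.0000.

E[X] = C(9,7)·2^(1−C(7,2)) = 9/262144 ≈ 0.0000.


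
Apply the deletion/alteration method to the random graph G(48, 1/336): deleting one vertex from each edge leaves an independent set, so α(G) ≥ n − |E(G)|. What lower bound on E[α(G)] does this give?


E[|E(G)|] = C(48, 2)·p = 1128 · (1/336) = 47/14.
E[α(G)] ≥ n − E[|E(G)|] = 48 − 47/14 = 625/14.
Numerically: ≈ 44.643.
(This is only a lower bound; the true E[α(G)] may be larger.)

E[α(G)] ≥ 625/14 ≈ 44.643.


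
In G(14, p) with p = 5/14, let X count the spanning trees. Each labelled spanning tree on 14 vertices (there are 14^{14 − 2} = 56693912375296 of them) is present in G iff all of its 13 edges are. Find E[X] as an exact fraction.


K_14 has 14^{14 − 2} = 56693912375296 labelled spanning trees.
For each such spanning tree H, let X_H = 1 if all 13 edges of H are present in G. Then P[X_H = 1] = p^{13} = (5/14)^{13} = 1220703125/793714773254144.
By linearity: E[X] = Σ_H E[X_H] = 56693912375296 · p^{13} = 56693912375296 · 1220703125/793714773254144 = 1220703125/14.
Numerically: E[X] ≈ 8.7193e+07.

E[X] = 56693912375296 · (5/14)^{13} = 1220703125/14 ≈ 8.7193e+07.
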